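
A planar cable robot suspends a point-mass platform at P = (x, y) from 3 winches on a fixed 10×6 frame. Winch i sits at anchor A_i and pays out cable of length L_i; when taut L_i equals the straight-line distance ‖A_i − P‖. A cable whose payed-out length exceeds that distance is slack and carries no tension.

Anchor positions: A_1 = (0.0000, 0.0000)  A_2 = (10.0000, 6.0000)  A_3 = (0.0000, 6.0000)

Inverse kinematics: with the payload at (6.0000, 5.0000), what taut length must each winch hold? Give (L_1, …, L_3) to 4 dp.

L_1 = √((0.0000−6.0000)² + (0.0000−5.0000)²) = 7.8102
L_2 = √((10.0000−6.0000)² + (6.0000−5.0000)²) = 4.1231
L_3 = √((0.0000−6.0000)² + (6.0000−5.0000)²) = 6.0828

(7.8102, 4.1231, 6.0828)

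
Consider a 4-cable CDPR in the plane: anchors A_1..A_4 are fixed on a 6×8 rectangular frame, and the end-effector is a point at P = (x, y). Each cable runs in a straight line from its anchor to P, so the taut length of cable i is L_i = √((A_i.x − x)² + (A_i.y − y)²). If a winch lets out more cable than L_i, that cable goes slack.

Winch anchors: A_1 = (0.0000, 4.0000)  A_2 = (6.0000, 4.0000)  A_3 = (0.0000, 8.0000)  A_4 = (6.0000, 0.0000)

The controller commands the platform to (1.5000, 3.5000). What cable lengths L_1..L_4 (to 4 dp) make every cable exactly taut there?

L_1: Δ = A_1−P = (-1.5000, 0.5000) → ‖Δ‖ = √2.5000 = 1.5811
L_2: Δ = A_2−P = (4.5000, 0.5000) → ‖Δ‖ = √20.5000 = 4.5277
L_3: Δ = A_3−P = (-1.5000, 4.5000) → ‖Δ‖ = √22.5000 = 4.7434
L_4: Δ = A_4−P = (4.5000, -3.5000) → ‖Δ‖ = √32.5000 = 5.7009

(1.5811, 4.5277, 4.7434, 5.7009)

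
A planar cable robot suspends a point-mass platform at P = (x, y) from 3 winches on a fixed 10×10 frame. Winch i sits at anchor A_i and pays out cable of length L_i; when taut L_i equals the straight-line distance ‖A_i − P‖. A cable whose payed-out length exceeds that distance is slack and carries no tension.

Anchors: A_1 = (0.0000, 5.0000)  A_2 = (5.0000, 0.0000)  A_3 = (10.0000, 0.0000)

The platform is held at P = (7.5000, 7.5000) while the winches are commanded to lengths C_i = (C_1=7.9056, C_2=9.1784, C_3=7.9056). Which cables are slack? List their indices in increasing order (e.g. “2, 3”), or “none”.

cable 1: √((-7.5000)²+(-2.5000)²)=7.9057, C_1=7.9056: taut
cable 2: √((-2.5000)²+(-7.5000)²)=7.9057, C_2=9.1784: slack
cable 3: √((2.5000)²+(-7.5000)²)=7.9057, C_3=7.9056: taut

2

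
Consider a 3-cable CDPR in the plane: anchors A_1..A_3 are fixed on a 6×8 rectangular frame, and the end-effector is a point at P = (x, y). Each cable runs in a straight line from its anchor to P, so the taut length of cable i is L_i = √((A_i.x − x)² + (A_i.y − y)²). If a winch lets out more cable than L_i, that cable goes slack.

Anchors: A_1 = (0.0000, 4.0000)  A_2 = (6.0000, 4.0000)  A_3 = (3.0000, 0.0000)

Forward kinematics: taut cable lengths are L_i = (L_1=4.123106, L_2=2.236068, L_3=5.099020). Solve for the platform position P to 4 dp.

(4.0000, 5.0000)

each cable: (A_i−P)·(A_i−P) = L_i²; let k_i = ‖A_i‖²−L_i²
k_1 = 0.0000+16.0000−17.0000 = -1.0000
row 1: -12.0000x + 0.0000y = -48.0000  (k_2=47.0000)
row 2: -6.0000x + 8.0000y = 16.0000  (k_3=-17.0000)
Cramer on rows 1–2 → x = 4.0000, y = 5.0000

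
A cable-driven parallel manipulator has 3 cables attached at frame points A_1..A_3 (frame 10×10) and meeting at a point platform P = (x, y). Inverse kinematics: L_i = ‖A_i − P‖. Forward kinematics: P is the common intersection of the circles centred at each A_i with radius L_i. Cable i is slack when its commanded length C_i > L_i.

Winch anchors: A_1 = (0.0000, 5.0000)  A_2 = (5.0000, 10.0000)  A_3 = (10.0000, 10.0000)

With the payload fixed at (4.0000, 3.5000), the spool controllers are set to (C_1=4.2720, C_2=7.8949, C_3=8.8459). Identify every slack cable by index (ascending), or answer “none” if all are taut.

cable 1: L_1 = ‖A_1−P‖ = 4.2720;  C_1 = 4.2720 → taut
cable 2: L_2 = ‖A_2−P‖ = 6.5765;  C_2 = 7.8949 → slack
cable 3: L_3 = ‖A_3−P‖ = 8.8459;  C_3 = 8.8459 → taut

2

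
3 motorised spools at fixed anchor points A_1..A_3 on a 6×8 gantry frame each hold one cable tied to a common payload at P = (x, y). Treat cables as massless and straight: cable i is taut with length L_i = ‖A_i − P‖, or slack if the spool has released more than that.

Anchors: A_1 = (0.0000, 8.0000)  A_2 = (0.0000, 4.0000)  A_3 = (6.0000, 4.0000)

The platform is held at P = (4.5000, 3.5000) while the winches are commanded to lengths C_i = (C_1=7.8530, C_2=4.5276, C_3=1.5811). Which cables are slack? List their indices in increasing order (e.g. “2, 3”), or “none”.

cable 1: L_1 = ‖A_1−P‖ = 6.3640;  C_1 = 7.8530 → slack
cable 2: L_2 = ‖A_2−P‖ = 4.5277;  C_2 = 4.5276 → taut
cable 3: L_3 = ‖A_3−P‖ = 1.5811;  C_3 = 1.5811 → taut

1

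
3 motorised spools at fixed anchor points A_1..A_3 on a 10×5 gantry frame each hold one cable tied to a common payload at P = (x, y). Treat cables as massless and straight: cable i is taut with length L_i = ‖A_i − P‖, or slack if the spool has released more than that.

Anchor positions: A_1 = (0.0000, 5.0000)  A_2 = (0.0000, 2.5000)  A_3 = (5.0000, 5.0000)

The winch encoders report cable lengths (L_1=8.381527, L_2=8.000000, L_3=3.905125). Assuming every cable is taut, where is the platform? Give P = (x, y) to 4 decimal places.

(8.0000, 2.5000)

circle eqns → linear via eq_j − eq_1; set q_j = A_j·A_j − L_j²
q_1 = 0.0000+25.0000−70.2500 = -45.2500
0.0000·x + 5.0000·y = q_1−q_2 = 12.5000
-10.0000·x + 0.0000·y = q_1−q_3 = -80.0000
solve first two rows → x=8.0000, y=2.5000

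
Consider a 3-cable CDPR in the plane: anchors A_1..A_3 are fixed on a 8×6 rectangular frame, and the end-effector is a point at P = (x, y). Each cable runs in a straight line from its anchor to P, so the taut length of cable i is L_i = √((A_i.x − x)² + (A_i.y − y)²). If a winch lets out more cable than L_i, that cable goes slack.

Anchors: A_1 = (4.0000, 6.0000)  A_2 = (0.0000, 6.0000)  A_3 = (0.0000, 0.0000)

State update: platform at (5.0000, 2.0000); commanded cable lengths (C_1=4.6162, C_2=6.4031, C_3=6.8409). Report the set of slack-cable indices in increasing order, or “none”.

cable 1: √((-1.0000)²+(4.0000)²)=4.1231, C_1=4.6162: slack
cable 2: √((-5.0000)²+(4.0000)²)=6.4031, C_2=6.4031: taut
cable 3: √((-5.0000)²+(-2.0000)²)=5.3852, C_3=6.8409: slack

1, 3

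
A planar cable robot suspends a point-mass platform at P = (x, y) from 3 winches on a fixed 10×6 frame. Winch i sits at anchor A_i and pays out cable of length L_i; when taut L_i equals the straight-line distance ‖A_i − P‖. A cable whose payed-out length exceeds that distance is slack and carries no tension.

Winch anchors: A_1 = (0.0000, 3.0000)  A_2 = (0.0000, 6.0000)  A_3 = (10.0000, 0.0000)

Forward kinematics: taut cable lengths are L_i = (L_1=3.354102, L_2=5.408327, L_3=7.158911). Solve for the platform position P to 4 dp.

expand ‖A_i−P‖²=L_i² and subtract eq 1 (k_i ≔ ‖A_i‖²−L_i²)
k_1 = 0.0000+9.0000−11.2500 = -2.2500
eq1−eq2 → [0.0000  -6.0000]·P = -9.0000
eq1−eq3 → [-20.0000  6.0000]·P = -51.0000
2×2 solve → P = (3.0000, 1.5000)

(3.0000, 1.5000)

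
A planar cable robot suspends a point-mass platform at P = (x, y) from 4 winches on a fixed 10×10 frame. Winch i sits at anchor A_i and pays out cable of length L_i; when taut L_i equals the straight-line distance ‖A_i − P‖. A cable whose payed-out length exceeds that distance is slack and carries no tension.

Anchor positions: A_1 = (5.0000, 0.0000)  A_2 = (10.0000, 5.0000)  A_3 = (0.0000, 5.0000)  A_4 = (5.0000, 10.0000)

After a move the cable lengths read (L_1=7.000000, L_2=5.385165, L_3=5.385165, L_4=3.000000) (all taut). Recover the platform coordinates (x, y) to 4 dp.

(5.0000, 7.0000)

expand ‖A_i−P‖²=L_i² and subtract eq 1 (q_i ≔ ‖A_i‖²−L_i²)
q_1 = 25.0000+0.0000−49.0000 = -24.0000
eq1−eq2 → [-10.0000  -10.0000]·P = -120.0000
eq1−eq3 → [10.0000  -10.0000]·P = -20.0000
eq1−eq4 → [0.0000  -20.0000]·P = -140.0000
2×2 solve → P = (5.0000, 7.0000)
check cable 4: ‖A_4−P‖² = 9.0000 ≈ L_4² = 9.0000 ✓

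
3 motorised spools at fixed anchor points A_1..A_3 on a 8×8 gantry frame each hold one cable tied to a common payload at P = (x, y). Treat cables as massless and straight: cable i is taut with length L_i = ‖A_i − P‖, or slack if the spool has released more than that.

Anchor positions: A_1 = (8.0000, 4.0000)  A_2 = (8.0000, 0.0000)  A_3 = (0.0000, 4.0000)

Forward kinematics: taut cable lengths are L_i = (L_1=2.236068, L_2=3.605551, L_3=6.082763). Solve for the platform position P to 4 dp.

(6.0000, 3.0000)

circle eqns → linear via eq_j − eq_1; set c_j = A_j·A_j − L_j²
c_1 = 64.0000+16.0000−5.0000 = 75.0000
0.0000·x + 8.0000·y = c_1−c_2 = 24.0000
16.0000·x + 0.0000·y = c_1−c_3 = 96.0000
solve first two rows → x=6.0000, y=3.0000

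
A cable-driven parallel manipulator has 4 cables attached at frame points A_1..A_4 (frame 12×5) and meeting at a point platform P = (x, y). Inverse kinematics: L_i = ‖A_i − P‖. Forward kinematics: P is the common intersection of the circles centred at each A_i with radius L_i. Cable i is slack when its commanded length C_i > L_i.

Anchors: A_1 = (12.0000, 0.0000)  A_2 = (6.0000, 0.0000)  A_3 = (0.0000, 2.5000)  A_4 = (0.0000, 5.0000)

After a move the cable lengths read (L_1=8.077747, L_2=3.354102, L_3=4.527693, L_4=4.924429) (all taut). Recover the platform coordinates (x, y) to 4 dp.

(4.5000, 3.0000)

expand ‖A_i−P‖²=L_i² and subtract eq 1 (c_i ≔ ‖A_i‖²−L_i²)
c_1 = 144.0000+0.0000−65.2500 = 78.7500
eq1−eq2 → [12.0000  0.0000]·P = 54.0000
eq1−eq3 → [24.0000  -5.0000]·P = 93.0000
eq1−eq4 → [24.0000  -10.0000]·P = 78.0000
2×2 solve → P = (4.5000, 3.0000)
check cable 4: ‖A_4−P‖² = 24.2500 ≈ L_4² = 24.2500 ✓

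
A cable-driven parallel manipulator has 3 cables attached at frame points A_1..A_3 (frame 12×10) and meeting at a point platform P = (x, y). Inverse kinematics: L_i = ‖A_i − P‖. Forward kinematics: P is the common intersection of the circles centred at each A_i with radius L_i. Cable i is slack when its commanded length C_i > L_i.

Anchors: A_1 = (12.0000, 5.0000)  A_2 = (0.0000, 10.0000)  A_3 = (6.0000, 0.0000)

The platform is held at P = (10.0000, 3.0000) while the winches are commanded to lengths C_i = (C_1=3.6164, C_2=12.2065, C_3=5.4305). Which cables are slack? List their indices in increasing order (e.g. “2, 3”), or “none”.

1, 3

cable 1: L_1 = ‖A_1−P‖ = 2.8284;  C_1 = 3.6164 → slack
cable 2: L_2 = ‖A_2−P‖ = 12.2066;  C_2 = 12.2065 → taut
cable 3: L_3 = ‖A_3−P‖ = 5.0000;  C_3 = 5.4305 → slack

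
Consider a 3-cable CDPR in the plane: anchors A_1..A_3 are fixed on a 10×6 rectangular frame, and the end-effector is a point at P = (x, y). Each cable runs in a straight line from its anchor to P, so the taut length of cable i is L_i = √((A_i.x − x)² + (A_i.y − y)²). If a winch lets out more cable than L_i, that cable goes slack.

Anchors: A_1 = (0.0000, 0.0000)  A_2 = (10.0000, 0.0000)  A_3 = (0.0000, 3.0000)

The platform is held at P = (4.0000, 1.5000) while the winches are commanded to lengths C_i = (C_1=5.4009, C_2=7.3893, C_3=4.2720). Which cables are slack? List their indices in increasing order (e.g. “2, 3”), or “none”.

cable 1: √((-4.0000)²+(-1.5000)²)=4.2720, C_1=5.4009: slack
cable 2: √((6.0000)²+(-1.5000)²)=6.1847, C_2=7.3893: slack
cable 3: √((-4.0000)²+(1.5000)²)=4.2720, C_3=4.2720: taut

1, 2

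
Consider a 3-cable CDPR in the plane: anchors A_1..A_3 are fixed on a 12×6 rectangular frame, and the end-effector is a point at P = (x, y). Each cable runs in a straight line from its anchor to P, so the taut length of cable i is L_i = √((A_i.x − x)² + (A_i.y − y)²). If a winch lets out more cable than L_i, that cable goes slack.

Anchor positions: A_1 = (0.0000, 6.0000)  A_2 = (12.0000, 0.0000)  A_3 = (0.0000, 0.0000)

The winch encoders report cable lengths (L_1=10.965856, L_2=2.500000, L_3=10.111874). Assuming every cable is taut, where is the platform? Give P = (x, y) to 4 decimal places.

(10.0000, 1.5000)

expand ‖A_i−P‖²=L_i² and subtract eq 1 (k_i ≔ ‖A_i‖²−L_i²)
k_1 = 0.0000+36.0000−120.2500 = -84.2500
eq1−eq2 → [-24.0000  12.0000]·P = -222.0000
eq1−eq3 → [0.0000  12.0000]·P = 18.0000
2×2 solve → P = (10.0000, 1.5000)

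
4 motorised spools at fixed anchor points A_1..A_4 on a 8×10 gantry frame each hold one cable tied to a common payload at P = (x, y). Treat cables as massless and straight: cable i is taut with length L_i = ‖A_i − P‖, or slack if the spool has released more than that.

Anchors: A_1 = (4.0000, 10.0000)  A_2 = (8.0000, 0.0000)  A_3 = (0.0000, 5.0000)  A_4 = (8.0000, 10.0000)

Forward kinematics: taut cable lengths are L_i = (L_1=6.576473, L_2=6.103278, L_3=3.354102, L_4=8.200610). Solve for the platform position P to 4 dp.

(3.0000, 3.5000)

expand ‖A_i−P‖²=L_i² and subtract eq 1 (c_i ≔ ‖A_i‖²−L_i²)
c_1 = 16.0000+100.0000−43.2500 = 72.7500
eq1−eq2 → [-8.0000  20.0000]·P = 46.0000
eq1−eq3 → [8.0000  10.0000]·P = 59.0000
eq1−eq4 → [-8.0000  0.0000]·P = -24.0000
2×2 solve → P = (3.0000, 3.5000)
check cable 4: ‖A_4−P‖² = 67.2500 ≈ L_4² = 67.2500 ✓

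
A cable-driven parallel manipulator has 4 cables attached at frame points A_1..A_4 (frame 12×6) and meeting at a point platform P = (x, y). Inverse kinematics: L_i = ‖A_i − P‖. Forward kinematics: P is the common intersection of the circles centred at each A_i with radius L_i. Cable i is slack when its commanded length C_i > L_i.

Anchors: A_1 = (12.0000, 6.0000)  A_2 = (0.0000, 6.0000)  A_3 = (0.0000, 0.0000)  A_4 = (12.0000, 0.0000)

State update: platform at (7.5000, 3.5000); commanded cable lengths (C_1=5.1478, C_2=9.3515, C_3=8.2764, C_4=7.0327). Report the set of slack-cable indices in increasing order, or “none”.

2, 4

i=1: geometric 5.1478 vs commanded 5.1478 ⇒ taut
i=2: geometric 7.9057 vs commanded 9.3515 ⇒ slack
i=3: geometric 8.2765 vs commanded 8.2764 ⇒ taut
i=4: geometric 5.7009 vs commanded 7.0327 ⇒ slack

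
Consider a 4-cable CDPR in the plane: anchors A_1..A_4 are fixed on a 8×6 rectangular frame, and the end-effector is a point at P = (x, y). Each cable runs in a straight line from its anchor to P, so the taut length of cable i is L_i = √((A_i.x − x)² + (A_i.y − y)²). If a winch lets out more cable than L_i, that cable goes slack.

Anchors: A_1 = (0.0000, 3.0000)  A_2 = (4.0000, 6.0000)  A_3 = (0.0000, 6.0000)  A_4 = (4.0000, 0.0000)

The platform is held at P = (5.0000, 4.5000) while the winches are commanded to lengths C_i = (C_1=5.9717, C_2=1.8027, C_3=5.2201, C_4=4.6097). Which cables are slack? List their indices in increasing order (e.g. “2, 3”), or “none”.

1

cable 1: √((-5.0000)²+(-1.5000)²)=5.2202, C_1=5.9717: slack
cable 2: √((-1.0000)²+(1.5000)²)=1.8028, C_2=1.8027: taut
cable 3: √((-5.0000)²+(1.5000)²)=5.2202, C_3=5.2201: taut
cable 4: √((-1.0000)²+(-4.5000)²)=4.6098, C_4=4.6097: taut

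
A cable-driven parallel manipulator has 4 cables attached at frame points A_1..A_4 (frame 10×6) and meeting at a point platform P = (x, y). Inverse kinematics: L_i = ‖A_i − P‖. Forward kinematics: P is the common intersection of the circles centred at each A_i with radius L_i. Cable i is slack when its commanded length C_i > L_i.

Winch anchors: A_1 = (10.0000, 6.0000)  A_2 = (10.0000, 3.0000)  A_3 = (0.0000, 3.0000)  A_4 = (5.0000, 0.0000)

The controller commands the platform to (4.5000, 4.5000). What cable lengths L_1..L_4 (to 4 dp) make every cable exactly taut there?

cable 1: Δx=5.5000, Δy=1.5000; L_1 = √(Δx²+Δy²) = 5.7009
cable 2: Δx=5.5000, Δy=-1.5000; L_2 = √(Δx²+Δy²) = 5.7009
cable 3: Δx=-4.5000, Δy=-1.5000; L_3 = √(Δx²+Δy²) = 4.7434
cable 4: Δx=0.5000, Δy=-4.5000; L_4 = √(Δx²+Δy²) = 4.5277

(5.7009, 5.7009, 4.7434, 4.5277)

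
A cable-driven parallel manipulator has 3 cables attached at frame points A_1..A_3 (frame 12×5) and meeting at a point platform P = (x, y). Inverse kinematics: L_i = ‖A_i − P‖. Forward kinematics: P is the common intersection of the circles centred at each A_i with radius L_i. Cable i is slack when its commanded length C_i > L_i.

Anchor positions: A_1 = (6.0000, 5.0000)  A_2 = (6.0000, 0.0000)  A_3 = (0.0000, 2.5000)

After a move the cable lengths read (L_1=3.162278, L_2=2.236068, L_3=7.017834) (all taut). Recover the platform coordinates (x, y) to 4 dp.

(7.0000, 2.0000)

circle eqns → linear via eq_j − eq_1; set c_j = A_j·A_j − L_j²
c_1 = 36.0000+25.0000−10.0000 = 51.0000
0.0000·x + 10.0000·y = c_1−c_2 = 20.0000
12.0000·x + 5.0000·y = c_1−c_3 = 94.0000
solve first two rows → x=7.0000, y=2.0000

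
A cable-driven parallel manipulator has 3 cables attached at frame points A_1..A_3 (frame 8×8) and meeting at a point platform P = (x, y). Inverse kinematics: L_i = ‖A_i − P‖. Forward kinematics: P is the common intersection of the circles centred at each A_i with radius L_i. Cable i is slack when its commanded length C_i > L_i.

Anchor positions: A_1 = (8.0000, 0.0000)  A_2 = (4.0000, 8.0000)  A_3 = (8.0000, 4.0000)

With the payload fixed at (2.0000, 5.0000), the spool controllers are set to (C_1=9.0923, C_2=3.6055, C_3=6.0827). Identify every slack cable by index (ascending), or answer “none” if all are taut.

cable 1: √((6.0000)²+(-5.0000)²)=7.8102, C_1=9.0923: slack
cable 2: √((2.0000)²+(3.0000)²)=3.6056, C_2=3.6055: taut
cable 3: √((6.0000)²+(-1.0000)²)=6.0828, C_3=6.0827: taut

1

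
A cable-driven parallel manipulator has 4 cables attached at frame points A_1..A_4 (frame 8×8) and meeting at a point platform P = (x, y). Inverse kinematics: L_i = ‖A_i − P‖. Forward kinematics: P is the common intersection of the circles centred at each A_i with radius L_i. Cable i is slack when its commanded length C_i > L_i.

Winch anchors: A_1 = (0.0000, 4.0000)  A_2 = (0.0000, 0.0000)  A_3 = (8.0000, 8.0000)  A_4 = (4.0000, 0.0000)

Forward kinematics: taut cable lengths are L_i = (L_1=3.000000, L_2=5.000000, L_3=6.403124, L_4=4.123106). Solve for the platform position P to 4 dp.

(3.0000, 4.0000)

circle eqns → linear via eq_j − eq_1; set k_j = A_j·A_j − L_j²
k_1 = 0.0000+16.0000−9.0000 = 7.0000
0.0000·x + 8.0000·y = k_1−k_2 = 32.0000
-16.0000·x − 8.0000·y = k_1−k_3 = -80.0000
-8.0000·x + 8.0000·y = k_1−k_4 = 8.0000
solve first two rows → x=3.0000, y=4.0000
check cable 4: ‖A_4−P‖² = 17.0000 ≈ L_4² = 17.0000 ✓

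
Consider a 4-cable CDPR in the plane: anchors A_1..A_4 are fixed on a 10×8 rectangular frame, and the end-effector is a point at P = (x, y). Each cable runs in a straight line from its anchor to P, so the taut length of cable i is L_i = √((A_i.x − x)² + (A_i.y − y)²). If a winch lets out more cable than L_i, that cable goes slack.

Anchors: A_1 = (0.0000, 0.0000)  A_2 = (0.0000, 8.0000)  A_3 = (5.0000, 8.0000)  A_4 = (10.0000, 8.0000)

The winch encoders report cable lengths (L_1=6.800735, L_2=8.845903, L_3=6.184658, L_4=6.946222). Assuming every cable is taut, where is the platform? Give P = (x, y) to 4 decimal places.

(6.5000, 2.0000)

circle eqns → linear via eq_j − eq_1; set q_j = A_j·A_j − L_j²
q_1 = 0.0000+0.0000−46.2500 = -46.2500
0.0000·x − 16.0000·y = q_1−q_2 = -32.0000
-10.0000·x − 16.0000·y = q_1−q_3 = -97.0000
-20.0000·x − 16.0000·y = q_1−q_4 = -162.0000
solve first two rows → x=6.5000, y=2.0000
check cable 4: ‖A_4−P‖² = 48.2500 ≈ L_4² = 48.2500 ✓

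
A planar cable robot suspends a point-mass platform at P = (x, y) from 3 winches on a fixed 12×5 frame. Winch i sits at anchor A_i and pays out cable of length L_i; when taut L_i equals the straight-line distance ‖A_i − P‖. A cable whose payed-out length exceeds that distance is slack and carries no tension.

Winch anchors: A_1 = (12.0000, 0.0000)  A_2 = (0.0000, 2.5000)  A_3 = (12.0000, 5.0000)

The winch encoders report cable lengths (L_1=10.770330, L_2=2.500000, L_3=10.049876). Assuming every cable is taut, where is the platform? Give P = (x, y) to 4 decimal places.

(2.0000, 4.0000)

each cable: (A_i−P)·(A_i−P) = L_i²; let k_i = ‖A_i‖²−L_i²
k_1 = 144.0000+0.0000−116.0000 = 28.0000
row 1: 24.0000x − 5.0000y = 28.0000  (k_2=0.0000)
row 2: 0.0000x − 10.0000y = -40.0000  (k_3=68.0000)
Cramer on rows 1–2 → x = 2.0000, y = 4.0000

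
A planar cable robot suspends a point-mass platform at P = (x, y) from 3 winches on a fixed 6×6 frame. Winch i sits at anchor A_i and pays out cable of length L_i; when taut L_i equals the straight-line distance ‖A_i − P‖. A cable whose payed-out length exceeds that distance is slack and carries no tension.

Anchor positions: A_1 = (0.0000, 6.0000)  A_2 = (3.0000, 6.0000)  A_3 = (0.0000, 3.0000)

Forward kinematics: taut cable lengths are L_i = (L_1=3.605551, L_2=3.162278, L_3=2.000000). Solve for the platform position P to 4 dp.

circle eqns → linear via eq_j − eq_1; set q_j = A_j·A_j − L_j²
q_1 = 0.0000+36.0000−13.0000 = 23.0000
-6.0000·x + 0.0000·y = q_1−q_2 = -12.0000
0.0000·x + 6.0000·y = q_1−q_3 = 18.0000
solve first two rows → x=2.0000, y=3.0000

(2.0000, 3.0000)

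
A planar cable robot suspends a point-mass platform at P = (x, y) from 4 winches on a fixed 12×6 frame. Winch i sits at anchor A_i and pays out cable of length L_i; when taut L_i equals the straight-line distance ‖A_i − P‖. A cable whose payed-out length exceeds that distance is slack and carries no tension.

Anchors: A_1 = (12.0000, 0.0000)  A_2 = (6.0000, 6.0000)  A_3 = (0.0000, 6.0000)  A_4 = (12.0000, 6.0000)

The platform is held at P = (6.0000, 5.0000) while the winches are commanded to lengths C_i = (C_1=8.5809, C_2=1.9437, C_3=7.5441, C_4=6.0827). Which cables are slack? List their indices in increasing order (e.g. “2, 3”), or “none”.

1, 2, 3

cable 1: L_1 = ‖A_1−P‖ = 7.8102;  C_1 = 8.5809 → slack
cable 2: L_2 = ‖A_2−P‖ = 1.0000;  C_2 = 1.9437 → slack
cable 3: L_3 = ‖A_3−P‖ = 6.0828;  C_3 = 7.5441 → slack
cable 4: L_4 = ‖A_4−P‖ = 6.0828;  C_4 = 6.0827 → taut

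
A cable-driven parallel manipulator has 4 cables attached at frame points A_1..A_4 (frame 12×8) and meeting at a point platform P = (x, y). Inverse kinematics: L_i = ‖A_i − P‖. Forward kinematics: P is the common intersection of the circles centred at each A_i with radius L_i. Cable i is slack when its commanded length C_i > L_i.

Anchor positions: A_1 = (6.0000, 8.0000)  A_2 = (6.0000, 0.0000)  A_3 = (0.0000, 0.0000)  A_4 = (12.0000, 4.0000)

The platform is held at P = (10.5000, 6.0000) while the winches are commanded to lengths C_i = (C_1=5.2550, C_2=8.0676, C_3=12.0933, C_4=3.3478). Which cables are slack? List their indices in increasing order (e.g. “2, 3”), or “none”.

i=1: geometric 4.9244 vs commanded 5.2550 ⇒ slack
i=2: geometric 7.5000 vs commanded 8.0676 ⇒ slack
i=3: geometric 12.0934 vs commanded 12.0933 ⇒ taut
i=4: geometric 2.5000 vs commanded 3.3478 ⇒ slack

1, 2, 4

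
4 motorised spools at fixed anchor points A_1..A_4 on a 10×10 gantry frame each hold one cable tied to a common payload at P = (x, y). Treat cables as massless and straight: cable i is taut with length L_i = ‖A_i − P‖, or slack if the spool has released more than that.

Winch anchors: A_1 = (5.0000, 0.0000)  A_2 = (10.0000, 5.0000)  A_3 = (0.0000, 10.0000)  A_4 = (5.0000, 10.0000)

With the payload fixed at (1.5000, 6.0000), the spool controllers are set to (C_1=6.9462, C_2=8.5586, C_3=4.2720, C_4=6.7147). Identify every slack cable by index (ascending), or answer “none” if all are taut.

4

i=1: geometric 6.9462 vs commanded 6.9462 ⇒ taut
i=2: geometric 8.5586 vs commanded 8.5586 ⇒ taut
i=3: geometric 4.2720 vs commanded 4.2720 ⇒ taut
i=4: geometric 5.3151 vs commanded 6.7147 ⇒ slack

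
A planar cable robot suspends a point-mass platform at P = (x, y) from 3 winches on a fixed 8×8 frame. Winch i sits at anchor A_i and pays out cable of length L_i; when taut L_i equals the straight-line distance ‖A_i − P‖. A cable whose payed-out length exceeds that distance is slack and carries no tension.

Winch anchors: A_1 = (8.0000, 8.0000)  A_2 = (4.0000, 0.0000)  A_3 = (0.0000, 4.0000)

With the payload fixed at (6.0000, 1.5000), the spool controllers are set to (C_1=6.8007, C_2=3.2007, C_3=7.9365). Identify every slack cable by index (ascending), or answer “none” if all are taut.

cable 1: L_1 = ‖A_1−P‖ = 6.8007;  C_1 = 6.8007 → taut
cable 2: L_2 = ‖A_2−P‖ = 2.5000;  C_2 = 3.2007 → slack
cable 3: L_3 = ‖A_3−P‖ = 6.5000;  C_3 = 7.9365 → slack

2, 3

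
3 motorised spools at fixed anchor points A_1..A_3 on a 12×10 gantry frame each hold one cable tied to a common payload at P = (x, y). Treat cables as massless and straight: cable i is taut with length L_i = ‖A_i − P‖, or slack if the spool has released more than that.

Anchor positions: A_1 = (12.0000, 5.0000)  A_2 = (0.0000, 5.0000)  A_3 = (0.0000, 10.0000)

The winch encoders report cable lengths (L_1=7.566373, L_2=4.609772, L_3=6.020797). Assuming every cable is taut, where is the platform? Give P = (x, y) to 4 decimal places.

(4.5000, 6.0000)

circle eqns → linear via eq_j − eq_1; set k_j = A_j·A_j − L_j²
k_1 = 144.0000+25.0000−57.2500 = 111.7500
24.0000·x + 0.0000·y = k_1−k_2 = 108.0000
24.0000·x − 10.0000·y = k_1−k_3 = 48.0000
solve first two rows → x=4.5000, y=6.0000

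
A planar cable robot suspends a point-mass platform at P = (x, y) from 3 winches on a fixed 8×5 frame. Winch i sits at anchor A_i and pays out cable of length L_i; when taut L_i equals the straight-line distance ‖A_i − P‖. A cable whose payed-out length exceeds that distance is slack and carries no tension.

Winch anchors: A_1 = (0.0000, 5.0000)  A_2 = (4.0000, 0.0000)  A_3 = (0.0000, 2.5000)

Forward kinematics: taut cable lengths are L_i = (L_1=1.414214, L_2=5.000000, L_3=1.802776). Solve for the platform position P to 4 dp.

(1.0000, 4.0000)

circle eqns → linear via eq_j − eq_1; set c_j = A_j·A_j − L_j²
c_1 = 0.0000+25.0000−2.0000 = 23.0000
-8.0000·x + 10.0000·y = c_1−c_2 = 32.0000
0.0000·x + 5.0000·y = c_1−c_3 = 20.0000
solve first two rows → x=1.0000, y=4.0000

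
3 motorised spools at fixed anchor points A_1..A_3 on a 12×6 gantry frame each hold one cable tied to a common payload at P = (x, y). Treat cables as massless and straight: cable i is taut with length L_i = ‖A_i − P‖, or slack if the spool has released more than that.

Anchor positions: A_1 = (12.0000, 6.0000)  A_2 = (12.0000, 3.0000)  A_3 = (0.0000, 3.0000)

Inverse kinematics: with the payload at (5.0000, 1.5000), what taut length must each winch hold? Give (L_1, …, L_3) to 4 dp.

L_1 = √((12.0000−5.0000)² + (6.0000−1.5000)²) = 8.3217
L_2 = √((12.0000−5.0000)² + (3.0000−1.5000)²) = 7.1589
L_3 = √((0.0000−5.0000)² + (3.0000−1.5000)²) = 5.2202

(8.3217, 7.1589, 5.2202)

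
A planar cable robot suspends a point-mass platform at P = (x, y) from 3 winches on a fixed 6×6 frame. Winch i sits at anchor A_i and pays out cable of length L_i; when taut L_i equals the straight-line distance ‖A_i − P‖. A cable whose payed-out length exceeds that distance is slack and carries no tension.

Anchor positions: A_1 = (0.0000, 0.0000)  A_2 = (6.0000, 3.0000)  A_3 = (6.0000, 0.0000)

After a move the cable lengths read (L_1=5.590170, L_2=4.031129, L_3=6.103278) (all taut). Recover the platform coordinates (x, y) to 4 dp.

(2.5000, 5.0000)

each cable: (A_i−P)·(A_i−P) = L_i²; let c_i = ‖A_i‖²−L_i²
c_1 = 0.0000+0.0000−31.2500 = -31.2500
row 1: -12.0000x − 6.0000y = -60.0000  (c_2=28.7500)
row 2: -12.0000x + 0.0000y = -30.0000  (c_3=-1.2500)
Cramer on rows 1–2 → x = 2.5000, y = 5.0000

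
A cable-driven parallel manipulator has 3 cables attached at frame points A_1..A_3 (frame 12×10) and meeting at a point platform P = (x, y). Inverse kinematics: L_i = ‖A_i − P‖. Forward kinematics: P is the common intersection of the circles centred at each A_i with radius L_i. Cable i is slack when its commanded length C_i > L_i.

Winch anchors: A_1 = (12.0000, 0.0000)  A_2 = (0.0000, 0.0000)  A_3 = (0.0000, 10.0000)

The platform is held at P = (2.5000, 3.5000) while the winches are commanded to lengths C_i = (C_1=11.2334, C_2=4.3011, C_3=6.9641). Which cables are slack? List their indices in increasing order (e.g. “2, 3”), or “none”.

cable 1: √((9.5000)²+(-3.5000)²)=10.1242, C_1=11.2334: slack
cable 2: √((-2.5000)²+(-3.5000)²)=4.3012, C_2=4.3011: taut
cable 3: √((-2.5000)²+(6.5000)²)=6.9642, C_3=6.9641: taut

1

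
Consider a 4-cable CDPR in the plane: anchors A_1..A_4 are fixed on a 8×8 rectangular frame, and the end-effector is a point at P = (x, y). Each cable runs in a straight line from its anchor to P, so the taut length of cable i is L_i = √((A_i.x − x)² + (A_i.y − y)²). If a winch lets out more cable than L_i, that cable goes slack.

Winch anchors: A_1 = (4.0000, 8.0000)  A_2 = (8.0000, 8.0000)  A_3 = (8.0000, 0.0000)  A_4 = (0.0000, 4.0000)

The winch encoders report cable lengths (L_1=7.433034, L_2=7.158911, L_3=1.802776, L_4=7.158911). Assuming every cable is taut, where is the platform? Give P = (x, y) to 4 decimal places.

expand ‖A_i−P‖²=L_i² and subtract eq 1 (c_i ≔ ‖A_i‖²−L_i²)
c_1 = 16.0000+64.0000−55.2500 = 24.7500
eq1−eq2 → [-8.0000  0.0000]·P = -52.0000
eq1−eq3 → [-8.0000  16.0000]·P = -36.0000
eq1−eq4 → [8.0000  8.0000]·P = 60.0000
2×2 solve → P = (6.5000, 1.0000)
check cable 4: ‖A_4−P‖² = 51.2500 ≈ L_4² = 51.2500 ✓

(6.5000, 1.0000)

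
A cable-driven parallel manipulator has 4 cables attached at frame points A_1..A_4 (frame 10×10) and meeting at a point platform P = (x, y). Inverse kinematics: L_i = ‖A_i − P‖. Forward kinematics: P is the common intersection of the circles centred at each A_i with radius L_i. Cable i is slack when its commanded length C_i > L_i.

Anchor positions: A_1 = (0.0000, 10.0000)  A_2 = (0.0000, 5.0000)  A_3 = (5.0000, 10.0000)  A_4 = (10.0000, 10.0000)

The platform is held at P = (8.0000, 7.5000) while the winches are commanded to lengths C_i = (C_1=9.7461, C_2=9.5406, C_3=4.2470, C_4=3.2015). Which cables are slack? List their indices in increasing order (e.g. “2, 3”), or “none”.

1, 2, 3

i=1: geometric 8.3815 vs commanded 9.7461 ⇒ slack
i=2: geometric 8.3815 vs commanded 9.5406 ⇒ slack
i=3: geometric 3.9051 vs commanded 4.2470 ⇒ slack
i=4: geometric 3.2016 vs commanded 3.2015 ⇒ taut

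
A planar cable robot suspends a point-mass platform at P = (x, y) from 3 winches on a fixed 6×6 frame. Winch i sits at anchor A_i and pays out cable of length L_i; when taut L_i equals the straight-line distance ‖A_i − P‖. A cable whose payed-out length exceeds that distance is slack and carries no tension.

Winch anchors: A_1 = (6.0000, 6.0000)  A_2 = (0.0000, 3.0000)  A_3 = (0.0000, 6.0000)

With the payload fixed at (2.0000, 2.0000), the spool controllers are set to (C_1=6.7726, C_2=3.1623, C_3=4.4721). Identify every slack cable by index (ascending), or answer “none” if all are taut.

1, 2

i=1: geometric 5.6569 vs commanded 6.7726 ⇒ slack
i=2: geometric 2.2361 vs commanded 3.1623 ⇒ slack
i=3: geometric 4.4721 vs commanded 4.4721 ⇒ taut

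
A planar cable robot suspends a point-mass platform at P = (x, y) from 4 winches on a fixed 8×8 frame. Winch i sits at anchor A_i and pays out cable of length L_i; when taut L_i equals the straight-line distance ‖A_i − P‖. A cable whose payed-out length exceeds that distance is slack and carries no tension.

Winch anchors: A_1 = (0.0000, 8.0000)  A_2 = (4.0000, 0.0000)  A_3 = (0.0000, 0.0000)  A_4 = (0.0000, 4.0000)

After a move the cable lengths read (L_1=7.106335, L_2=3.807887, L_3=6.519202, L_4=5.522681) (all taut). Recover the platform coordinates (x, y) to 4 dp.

each cable: (A_i−P)·(A_i−P) = L_i²; let q_i = ‖A_i‖²−L_i²
q_1 = 0.0000+64.0000−50.5000 = 13.5000
row 1: -8.0000x + 16.0000y = 12.0000  (q_2=1.5000)
row 2: 0.0000x + 16.0000y = 56.0000  (q_3=-42.5000)
row 3: 0.0000x + 8.0000y = 28.0000  (q_4=-14.5000)
Cramer on rows 1–2 → x = 5.5000, y = 3.5000
check cable 4: ‖A_4−P‖² = 30.5000 ≈ L_4² = 30.5000 ✓

(5.5000, 3.5000)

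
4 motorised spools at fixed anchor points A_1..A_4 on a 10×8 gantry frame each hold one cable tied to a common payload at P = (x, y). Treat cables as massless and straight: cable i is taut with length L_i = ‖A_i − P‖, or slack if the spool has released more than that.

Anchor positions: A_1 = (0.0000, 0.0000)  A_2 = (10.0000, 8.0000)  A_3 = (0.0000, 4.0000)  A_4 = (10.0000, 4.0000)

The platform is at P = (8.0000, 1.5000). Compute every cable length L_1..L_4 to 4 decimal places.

L_1: Δ = A_1−P = (-8.0000, -1.5000) → ‖Δ‖ = √66.2500 = 8.1394
L_2: Δ = A_2−P = (2.0000, 6.5000) → ‖Δ‖ = √46.2500 = 6.8007
L_3: Δ = A_3−P = (-8.0000, 2.5000) → ‖Δ‖ = √70.2500 = 8.3815
L_4: Δ = A_4−P = (2.0000, 2.5000) → ‖Δ‖ = √10.2500 = 3.2016

(8.1394, 6.8007, 8.3815, 3.2016)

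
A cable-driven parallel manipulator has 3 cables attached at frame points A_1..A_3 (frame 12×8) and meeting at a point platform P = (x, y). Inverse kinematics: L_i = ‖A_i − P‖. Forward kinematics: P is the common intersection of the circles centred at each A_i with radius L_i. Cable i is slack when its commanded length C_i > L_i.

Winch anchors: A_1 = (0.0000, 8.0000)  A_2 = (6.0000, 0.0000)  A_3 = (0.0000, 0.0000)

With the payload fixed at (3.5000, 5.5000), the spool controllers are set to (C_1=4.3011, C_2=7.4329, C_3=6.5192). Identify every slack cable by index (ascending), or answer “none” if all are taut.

2

cable 1: L_1 = ‖A_1−P‖ = 4.3012;  C_1 = 4.3011 → taut
cable 2: L_2 = ‖A_2−P‖ = 6.0415;  C_2 = 7.4329 → slack
cable 3: L_3 = ‖A_3−P‖ = 6.5192;  C_3 = 6.5192 → taut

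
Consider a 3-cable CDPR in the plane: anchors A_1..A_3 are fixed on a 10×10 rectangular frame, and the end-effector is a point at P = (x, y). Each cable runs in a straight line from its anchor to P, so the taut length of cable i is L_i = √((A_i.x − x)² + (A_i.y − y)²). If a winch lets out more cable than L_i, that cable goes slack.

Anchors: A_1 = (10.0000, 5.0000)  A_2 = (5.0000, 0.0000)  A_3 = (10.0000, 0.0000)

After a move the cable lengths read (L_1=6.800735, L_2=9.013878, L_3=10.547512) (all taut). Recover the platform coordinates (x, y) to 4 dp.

each cable: (A_i−P)·(A_i−P) = L_i²; let k_i = ‖A_i‖²−L_i²
k_1 = 100.0000+25.0000−46.2500 = 78.7500
row 1: 10.0000x + 10.0000y = 135.0000  (k_2=-56.2500)
row 2: 0.0000x + 10.0000y = 90.0000  (k_3=-11.2500)
Cramer on rows 1–2 → x = 4.5000, y = 9.0000

(4.5000, 9.0000)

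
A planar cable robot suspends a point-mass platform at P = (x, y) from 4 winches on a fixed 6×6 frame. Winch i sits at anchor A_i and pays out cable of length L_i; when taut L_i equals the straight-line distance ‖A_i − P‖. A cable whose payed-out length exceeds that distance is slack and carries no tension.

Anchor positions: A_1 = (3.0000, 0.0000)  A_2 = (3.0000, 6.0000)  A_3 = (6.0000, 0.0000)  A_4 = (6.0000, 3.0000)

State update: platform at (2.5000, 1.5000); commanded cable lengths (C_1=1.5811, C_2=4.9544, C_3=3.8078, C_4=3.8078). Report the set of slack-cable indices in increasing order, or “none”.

2

cable 1: L_1 = ‖A_1−P‖ = 1.5811;  C_1 = 1.5811 → taut
cable 2: L_2 = ‖A_2−P‖ = 4.5277;  C_2 = 4.9544 → slack
cable 3: L_3 = ‖A_3−P‖ = 3.8079;  C_3 = 3.8078 → taut
cable 4: L_4 = ‖A_4−P‖ = 3.8079;  C_4 = 3.8078 → taut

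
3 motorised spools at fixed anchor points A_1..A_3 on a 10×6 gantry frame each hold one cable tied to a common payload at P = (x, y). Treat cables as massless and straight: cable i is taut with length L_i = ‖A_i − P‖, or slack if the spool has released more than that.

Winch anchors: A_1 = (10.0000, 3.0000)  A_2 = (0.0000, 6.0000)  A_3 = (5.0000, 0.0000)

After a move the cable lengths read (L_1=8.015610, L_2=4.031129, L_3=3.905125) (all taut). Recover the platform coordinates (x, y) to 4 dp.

expand ‖A_i−P‖²=L_i² and subtract eq 1 (c_i ≔ ‖A_i‖²−L_i²)
c_1 = 100.0000+9.0000−64.2500 = 44.7500
eq1−eq2 → [20.0000  -6.0000]·P = 25.0000
eq1−eq3 → [10.0000  6.0000]·P = 35.0000
2×2 solve → P = (2.0000, 2.5000)

(2.0000, 2.5000)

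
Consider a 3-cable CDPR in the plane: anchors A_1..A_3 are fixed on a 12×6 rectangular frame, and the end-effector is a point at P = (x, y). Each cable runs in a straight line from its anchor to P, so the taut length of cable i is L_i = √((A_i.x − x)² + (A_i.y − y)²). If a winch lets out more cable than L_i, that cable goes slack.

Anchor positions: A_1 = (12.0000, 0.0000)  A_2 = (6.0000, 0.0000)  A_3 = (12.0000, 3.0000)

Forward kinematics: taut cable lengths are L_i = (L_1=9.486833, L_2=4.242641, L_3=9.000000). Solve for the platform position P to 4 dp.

(3.0000, 3.0000)

circle eqns → linear via eq_j − eq_1; set c_j = A_j·A_j − L_j²
c_1 = 144.0000+0.0000−90.0000 = 54.0000
12.0000·x + 0.0000·y = c_1−c_2 = 36.0000
0.0000·x − 6.0000·y = c_1−c_3 = -18.0000
solve first two rows → x=3.0000, y=3.0000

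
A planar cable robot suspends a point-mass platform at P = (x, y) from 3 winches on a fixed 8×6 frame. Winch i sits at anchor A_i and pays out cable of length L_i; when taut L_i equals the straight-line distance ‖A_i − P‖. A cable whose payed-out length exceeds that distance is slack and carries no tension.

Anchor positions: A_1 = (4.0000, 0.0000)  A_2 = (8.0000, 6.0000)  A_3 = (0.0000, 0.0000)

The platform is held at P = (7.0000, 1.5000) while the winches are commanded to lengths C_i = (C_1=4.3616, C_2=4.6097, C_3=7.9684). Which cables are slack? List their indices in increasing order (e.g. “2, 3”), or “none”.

1, 3

i=1: geometric 3.3541 vs commanded 4.3616 ⇒ slack
i=2: geometric 4.6098 vs commanded 4.6097 ⇒ taut
i=3: geometric 7.1589 vs commanded 7.9684 ⇒ slack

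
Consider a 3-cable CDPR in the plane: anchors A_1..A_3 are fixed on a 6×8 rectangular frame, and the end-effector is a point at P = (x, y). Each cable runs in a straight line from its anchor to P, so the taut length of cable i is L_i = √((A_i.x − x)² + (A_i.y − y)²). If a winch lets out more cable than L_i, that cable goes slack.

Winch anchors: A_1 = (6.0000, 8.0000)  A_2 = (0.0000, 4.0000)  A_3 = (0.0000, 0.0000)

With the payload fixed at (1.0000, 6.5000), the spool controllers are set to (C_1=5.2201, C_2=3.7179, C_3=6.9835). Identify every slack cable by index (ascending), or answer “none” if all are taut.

2, 3

cable 1: L_1 = ‖A_1−P‖ = 5.2202;  C_1 = 5.2201 → taut
cable 2: L_2 = ‖A_2−P‖ = 2.6926;  C_2 = 3.7179 → slack
cable 3: L_3 = ‖A_3−P‖ = 6.5765;  C_3 = 6.9835 → slack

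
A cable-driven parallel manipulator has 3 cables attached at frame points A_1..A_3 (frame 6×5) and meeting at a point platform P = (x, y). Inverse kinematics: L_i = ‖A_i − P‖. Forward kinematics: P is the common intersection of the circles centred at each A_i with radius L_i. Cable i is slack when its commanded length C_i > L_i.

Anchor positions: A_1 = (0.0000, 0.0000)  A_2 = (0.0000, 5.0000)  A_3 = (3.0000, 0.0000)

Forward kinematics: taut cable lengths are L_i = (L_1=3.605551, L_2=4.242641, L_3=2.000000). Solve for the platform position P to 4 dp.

expand ‖A_i−P‖²=L_i² and subtract eq 1 (k_i ≔ ‖A_i‖²−L_i²)
k_1 = 0.0000+0.0000−13.0000 = -13.0000
eq1−eq2 → [0.0000  -10.0000]·P = -20.0000
eq1−eq3 → [-6.0000  0.0000]·P = -18.0000
2×2 solve → P = (3.0000, 2.0000)

(3.0000, 2.0000)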